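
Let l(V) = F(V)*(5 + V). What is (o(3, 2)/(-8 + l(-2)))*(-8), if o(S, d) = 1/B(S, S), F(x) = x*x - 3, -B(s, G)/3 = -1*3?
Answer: 8/45 ≈ 0.17778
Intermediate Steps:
B(s, G) = 9 (B(s, G) = -(-3)*3 = -3*(-3) = 9)
F(x) = -3 + x² (F(x) = x² - 3 = -3 + x²)
o(S, d) = ⅑ (o(S, d) = 1/9 = ⅑)
l(V) = (-3 + V²)*(5 + V)
(o(3, 2)/(-8 + l(-2)))*(-8) = ((⅑)/(-8 + (-3 + (-2)²)*(5 - 2)))*(-8) = ((⅑)/(-8 + (-3 + 4)*3))*(-8) = ((⅑)/(-8 + 1*3))*(-8) = ((⅑)/(-8 + 3))*(-8) = ((⅑)/(-5))*(-8) = -⅕*⅑*(-8) = -1/45*(-8) = 8/45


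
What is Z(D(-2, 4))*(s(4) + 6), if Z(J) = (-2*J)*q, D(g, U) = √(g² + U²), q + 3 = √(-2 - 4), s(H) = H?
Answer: 40*√5*(3 - I*√6) ≈ 268.33 - 219.09*I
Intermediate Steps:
q = -3 + I*√6 (q = -3 + √(-2 - 4) = -3 + √(-6) = -3 + I*√6 ≈ -3.0 + 2.4495*I)
D(g, U) = √(U² + g²)
Z(J) = -2*J*(-3 + I*√6) (Z(J) = (-2*J)*(-3 + I*√6) = -2*J*(-3 + I*√6))
Z(D(-2, 4))*(s(4) + 6) = (2*√(4² + (-2)²)*(3 - I*√6))*(4 + 6) = (2*√(16 + 4)*(3 - I*√6))*10 = (2*√20*(3 - I*√6))*10 = (2*(2*√5)*(3 - I*√6))*10 = (4*√5*(3 - I*√6))*10 = 40*√5*(3 - I*√6)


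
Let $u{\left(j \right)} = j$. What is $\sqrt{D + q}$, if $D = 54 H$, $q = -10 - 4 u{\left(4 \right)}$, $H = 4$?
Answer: $\sqrt{190} \approx 13.784$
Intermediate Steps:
$q = -26$ ($q = -10 - 16 = -26$)
$D = 216$ ($D = 54 \cdot 4 = 216$)
$\sqrt{D + q} = \sqrt{216 - 26} = \sqrt{190}$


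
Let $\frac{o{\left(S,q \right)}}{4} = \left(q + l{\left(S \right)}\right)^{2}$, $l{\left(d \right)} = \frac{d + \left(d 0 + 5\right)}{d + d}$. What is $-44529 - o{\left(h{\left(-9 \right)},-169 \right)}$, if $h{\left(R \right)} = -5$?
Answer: $-158773$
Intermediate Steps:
$l{\left(d \right)} = \frac{5 + d}{2 d}$ ($l{\left(d \right)} = \frac{d + \left(0 + 5\right)}{2 d} = \left(d + 5\right) \frac{1}{2 d} = \left(5 + d\right) \frac{1}{2 d} = \frac{5 + d}{2 d}$)
$o{\left(S,q \right)} = 4 \left(q + \frac{5 + S}{2 S}\right)^{2}$
$-44529 - o{\left(h{\left(-9 \right)},-169 \right)} = -44529 - \frac{\left(5 - 5 + 2 \left(-5\right) \left(-169\right)\right)^{2}}{25} = -44529 - \frac{\left(5 - 5 + 1690\right)^{2}}{25} = -44529 - \frac{1690^{2}}{25} = -44529 - \frac{1}{25} \cdot 2856100 = -44529 - 114244 = -158773$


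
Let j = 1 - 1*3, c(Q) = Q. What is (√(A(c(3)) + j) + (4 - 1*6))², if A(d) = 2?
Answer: 4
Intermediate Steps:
j = -2 (j = 1 - 3 = -2)
(√(A(c(3)) + j) + (4 - 1*6))² = (√(2 - 2) + (4 - 1*6))² = (√0 + (4 - 6))² = (0 - 2)² = (-2)² = 4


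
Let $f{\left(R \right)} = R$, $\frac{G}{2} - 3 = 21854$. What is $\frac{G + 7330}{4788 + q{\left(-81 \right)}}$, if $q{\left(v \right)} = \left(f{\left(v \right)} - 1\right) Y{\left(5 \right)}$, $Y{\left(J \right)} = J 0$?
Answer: $\frac{1823}{171} \approx 10.661$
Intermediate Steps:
$G = 43714$ ($G = 6 + 2 \cdot 21854 = 6 + 43708 = 43714$)
$Y{\left(J \right)} = 0$
$q{\left(v \right)} = 0$ ($q{\left(v \right)} = \left(v - 1\right) 0 = \left(-1 + v\right) 0 = 0$)
$\frac{G + 7330}{4788 + q{\left(-81 \right)}} = \frac{43714 + 7330}{4788 + 0} = \frac{51044}{4788} = 51044 \cdot \frac{1}{4788} = \frac{1823}{171}$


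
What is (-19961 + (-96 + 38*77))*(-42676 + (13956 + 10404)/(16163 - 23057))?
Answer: 840083408704/1149 ≈ 7.3114e+8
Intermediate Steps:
(-19961 + (-96 + 38*77))*(-42676 + (13956 + 10404)/(16163 - 23057)) = (-19961 + (-96 + 2926))*(-42676 + 24360/(-6894)) = (-19961 + 2830)*(-42676 + 24360*(-1/6894)) = -17131*(-42676 - 4060/1149) = -17131*(-49038784/1149) = 840083408704/1149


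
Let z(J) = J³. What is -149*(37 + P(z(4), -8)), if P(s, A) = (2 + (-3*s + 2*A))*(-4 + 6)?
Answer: 55875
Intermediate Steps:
P(s, A) = 4 - 6*s + 4*A (P(s, A) = (2 - 3*s + 2*A)*2 = 4 - 6*s + 4*A)
-149*(37 + P(z(4), -8)) = -149*(37 + (4 - 6*4³ + 4*(-8))) = -149*(37 + (4 - 6*64 - 32)) = -149*(37 + (4 - 384 - 32)) = -149*(37 - 412) = -149*(-375) = 55875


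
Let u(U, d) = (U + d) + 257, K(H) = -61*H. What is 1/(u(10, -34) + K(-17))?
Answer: 1/1270 ≈ 0.00078740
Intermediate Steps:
u(U, d) = 257 + U + d
1/(u(10, -34) + K(-17)) = 1/((257 + 10 - 34) - 61*(-17)) = 1/(233 + 1037) = 1/1270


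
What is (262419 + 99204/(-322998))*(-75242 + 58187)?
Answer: -240932326583115/53833 ≈ -4.4756e+9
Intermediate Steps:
(262419 + 99204/(-322998))*(-75242 + 58187) = (262419 + 99204*(-1/322998))*(-17055) = (262419 - 16534/53833)*(-17055) = (14126785493/53833)*(-17055) = -240932326583115/53833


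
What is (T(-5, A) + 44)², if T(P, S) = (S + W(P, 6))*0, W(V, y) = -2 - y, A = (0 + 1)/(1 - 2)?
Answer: 1936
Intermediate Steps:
A = -1 (A = 1/(-1) = 1*(-1) = -1)
T(P, S) = 0 (T(P, S) = (S + (-2 - 1*6))*0 = (S + (-2 - 6))*0 = (S - 8)*0 = (-8 + S)*0 = 0)
(T(-5, A) + 44)² = (0 + 44)² = 44² = 1936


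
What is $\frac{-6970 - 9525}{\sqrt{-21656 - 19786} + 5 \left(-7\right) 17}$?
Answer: $\frac{9814525}{395467} + \frac{16495 i \sqrt{41442}}{395467} \approx 24.818 + 8.4911 i$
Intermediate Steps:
$\frac{-6970 - 9525}{\sqrt{-21656 - 19786} + 5 \left(-7\right) 17} = \frac{-6970 - 9525}{\sqrt{-41442} - 595} = - \frac{16495}{i \sqrt{41442} - 595} = - \frac{16495}{-595 + i \sqrt{41442}}$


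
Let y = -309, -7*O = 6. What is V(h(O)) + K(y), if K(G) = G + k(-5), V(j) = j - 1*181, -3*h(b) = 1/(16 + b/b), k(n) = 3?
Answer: -24838/51 ≈ -487.02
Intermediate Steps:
O = -6/7 (O = -⅐*6 = -6/7 ≈ -0.85714)
h(b) = -1/51 (h(b) = -1/(3*(16 + b/b)) = -1/(3*(16 + 1)) = -⅓/17 = -⅓*1/17 = -1/51)
V(j) = -181 + j (V(j) = j - 181 = -181 + j)
K(G) = 3 + G (K(G) = G + 3 = 3 + G)
V(h(O)) + K(y) = (-181 - 1/51) + (3 - 309) = -9232/51 - 306 = -24838/51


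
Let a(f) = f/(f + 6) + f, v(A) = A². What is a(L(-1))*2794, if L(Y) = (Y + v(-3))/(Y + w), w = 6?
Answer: 480568/95 ≈ 5058.6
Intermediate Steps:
L(Y) = (9 + Y)/(6 + Y) (L(Y) = (Y + (-3)²)/(Y + 6) = (Y + 9)/(6 + Y) = (9 + Y)/(6 + Y))
a(f) = f + f/(6 + f) (a(f) = f/(6 + f) + f = f + f/(6 + f))
a(L(-1))*2794 = (((9 - 1)/(6 - 1))*(7 + (9 - 1)/(6 - 1))/(6 + (9 - 1)/(6 - 1)))*2794 = ((8/5)*(7 + 8/5)/(6 + 8/5))*2794 = (((⅕)*8)*(7 + (⅕)*8)/(6 + (⅕)*8))*2794 = (8*(7 + 8/5)/(5*(6 + 8/5)))*2794 = ((8/5)*(43/5)/(38/5))*2794 = ((8/5)*(5/38)*(43/5))*2794 = (172/95)*2794 = 480568/95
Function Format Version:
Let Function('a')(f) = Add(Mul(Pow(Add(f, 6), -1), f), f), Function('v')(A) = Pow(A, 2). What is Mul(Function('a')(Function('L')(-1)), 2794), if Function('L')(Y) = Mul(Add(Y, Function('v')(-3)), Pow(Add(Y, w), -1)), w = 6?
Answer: Rational(480568, 95) ≈ 5058.6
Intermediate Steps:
Function('L')(Y) = Mul(Pow(Add(6, Y), -1), Add(9, Y)) (Function('L')(Y) = Mul(Add(Y, Pow(-3, 2)), Pow(Add(Y, 6), -1)) = Mul(Add(Y, 9), Pow(Add(6, Y), -1)) = Mul(Add(9, Y), Pow(Add(6, Y), -1)) = Mul(Pow(Add(6, Y), -1), Add(9, Y)))
Function('a')(f) = Add(f, Mul(f, Pow(Add(6, f), -1))) (Function('a')(f) = Add(Mul(Pow(Add(6, f), -1), f), f) = Add(Mul(f, Pow(Add(6, f), -1)), f) = Add(f, Mul(f, Pow(Add(6, f), -1))))
Mul(Function('a')(Function('L')(-1)), 2794) = Mul(Mul(Mul(Pow(Add(6, -1), -1), Add(9, -1)), Pow(Add(6, Mul(Pow(Add(6, -1), -1), Add(9, -1))), -1), Add(7, Mul(Pow(Add(6, -1), -1), Add(9, -1)))), 2794) = Mul(Mul(Mul(Pow(5, -1), 8), Pow(Add(6, Mul(Pow(5, -1), 8)), -1), Add(7, Mul(Pow(5, -1), 8))), 2794) = Mul(Mul(Mul(Rational(1, 5), 8), Pow(Add(6, Mul(Rational(1, 5), 8)), -1), Add(7, Mul(Rational(1, 5), 8))), 2794) = Mul(Mul(Rational(8, 5), Pow(Add(6, Rational(8, 5)), -1), Add(7, Rational(8, 5))), 2794) = Mul(Mul(Rational(8, 5), Pow(Rational(38, 5), -1), Rational(43, 5)), 2794) = Mul(Mul(Rational(8, 5), Rational(5, 38), Rational(43, 5)), 2794) = Mul(Rational(172, 95), 2794) = Rational(480568, 95)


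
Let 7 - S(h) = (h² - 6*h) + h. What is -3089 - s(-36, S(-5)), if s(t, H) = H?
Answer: -3046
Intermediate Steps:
S(h) = 7 - h² + 5*h (S(h) = 7 - ((h² - 6*h) + h) = 7 - (h² - 5*h) = 7 + (-h² + 5*h) = 7 - h² + 5*h)
-3089 - s(-36, S(-5)) = -3089 - (7 - 1*(-5)² + 5*(-5)) = -3089 - (7 - 1*25 - 25) = -3089 - (7 - 25 - 25) = -3089 - 1*(-43) = -3089 + 43 = -3046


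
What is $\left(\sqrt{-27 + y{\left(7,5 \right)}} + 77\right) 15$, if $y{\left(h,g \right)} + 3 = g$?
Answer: $1155 + 75 i \approx 1155.0 + 75.0 i$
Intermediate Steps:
$y{\left(h,g \right)} = -3 + g$
$\left(\sqrt{-27 + y{\left(7,5 \right)}} + 77\right) 15 = \left(\sqrt{-27 + \left(-3 + 5\right)} + 77\right) 15 = \left(\sqrt{-27 + 2} + 77\right) 15 = \left(\sqrt{-25} + 77\right) 15 = \left(5 i + 77\right) 15 = \left(77 + 5 i\right) 15 = 1155 + 75 i$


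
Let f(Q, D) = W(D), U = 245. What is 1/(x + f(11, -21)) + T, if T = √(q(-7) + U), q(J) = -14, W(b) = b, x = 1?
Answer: -1/20 + √231 ≈ 15.149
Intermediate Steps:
f(Q, D) = D
T = √231 (T = √(-14 + 245) = √231 ≈ 15.199)
1/(x + f(11, -21)) + T = 1/(1 - 21) + √231 = 1/(-20) + √231 = -1/20 + √231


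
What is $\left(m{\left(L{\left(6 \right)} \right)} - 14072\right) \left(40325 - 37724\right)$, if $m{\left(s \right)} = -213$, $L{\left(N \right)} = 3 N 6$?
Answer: $-37155285$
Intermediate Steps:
$L{\left(N \right)} = 18 N$
$\left(m{\left(L{\left(6 \right)} \right)} - 14072\right) \left(40325 - 37724\right) = \left(-213 - 14072\right) \left(40325 - 37724\right) = \left(-14285\right) 2601 = -37155285$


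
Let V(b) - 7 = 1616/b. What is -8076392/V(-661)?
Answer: -5338495112/3011 ≈ -1.7730e+6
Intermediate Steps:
V(b) = 7 + 1616/b
-8076392/V(-661) = -8076392/(7 + 1616/(-661)) = -8076392/(7 + 1616*(-1/661)) = -8076392/(7 - 1616/661) = -8076392/3011/661 = -8076392*661/3011 = -5338495112/3011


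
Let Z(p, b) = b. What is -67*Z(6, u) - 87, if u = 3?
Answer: -288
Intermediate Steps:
-67*Z(6, u) - 87 = -67*3 - 87 = -201 - 87 = -288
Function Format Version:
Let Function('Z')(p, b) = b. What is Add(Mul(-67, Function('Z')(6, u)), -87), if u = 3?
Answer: -288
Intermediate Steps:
Add(Mul(-67, Function('Z')(6, u)), -87) = Add(Mul(-67, 3), -87) = Add(-201, -87) = -288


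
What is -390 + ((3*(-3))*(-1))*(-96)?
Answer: -1254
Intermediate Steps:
-390 + ((3*(-3))*(-1))*(-96) = -390 - 9*(-1)*(-96) = -390 + 9*(-96) = -390 - 864 = -1254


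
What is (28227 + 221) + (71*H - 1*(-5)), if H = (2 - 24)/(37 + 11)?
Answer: 682091/24 ≈ 28420.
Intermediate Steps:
H = -11/24 (H = -22/48 = -22*1/48 = -11/24 ≈ -0.45833)
(28227 + 221) + (71*H - 1*(-5)) = (28227 + 221) + (71*(-11/24) - 1*(-5)) = 28448 + (-781/24 + 5) = 28448 - 661/24 = 682091/24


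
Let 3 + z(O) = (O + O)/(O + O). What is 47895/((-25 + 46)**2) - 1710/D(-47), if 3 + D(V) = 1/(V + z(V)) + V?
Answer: 902585/6321 ≈ 142.79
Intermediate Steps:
z(O) = -2 (z(O) = -3 + (O + O)/(O + O) = -3 + (2*O)/((2*O)) = -3 + (2*O)*(1/(2*O)) = -3 + 1 = -2)
D(V) = -3 + V + 1/(-2 + V) (D(V) = -3 + (1/(V - 2) + V) = -3 + (1/(-2 + V) + V) = -3 + (V + 1/(-2 + V)) = -3 + V + 1/(-2 + V))
47895/((-25 + 46)**2) - 1710/D(-47) = 47895/((-25 + 46)**2) - 1710*(-2 - 47)/(7 + (-47)**2 - 5*(-47)) = 47895/(21**2) - 1710*(-49/(7 + 2209 + 235)) = 47895/441 - 1710/((-1/49*2451)) = 47895*(1/441) - 1710/(-2451/49) = 15965/147 - 1710*(-49/2451) = 15965/147 + 1470/43 = 902585/6321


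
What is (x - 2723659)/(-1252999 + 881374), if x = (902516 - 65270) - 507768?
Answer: 2394181/371625 ≈ 6.4425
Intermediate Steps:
x = 329478 (x = 837246 - 507768 = 329478)
(x - 2723659)/(-1252999 + 881374) = (329478 - 2723659)/(-1252999 + 881374) = -2394181/(-371625) = -2394181*(-1/371625) = 2394181/371625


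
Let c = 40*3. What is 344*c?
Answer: 41280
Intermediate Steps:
c = 120
344*c = 344*120 = 41280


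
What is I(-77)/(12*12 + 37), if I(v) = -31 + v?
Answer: -108/181 ≈ -0.59669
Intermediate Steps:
I(-77)/(12*12 + 37) = (-31 - 77)/(12*12 + 37) = -108/(144 + 37) = -108/181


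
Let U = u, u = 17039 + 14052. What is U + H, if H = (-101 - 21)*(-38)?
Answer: 35727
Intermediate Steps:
u = 31091
U = 31091
H = 4636 (H = -122*(-38) = 4636)
U + H = 31091 + 4636 = 35727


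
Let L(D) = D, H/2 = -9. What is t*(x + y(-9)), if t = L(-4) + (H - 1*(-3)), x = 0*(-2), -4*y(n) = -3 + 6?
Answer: 57/4 ≈ 14.250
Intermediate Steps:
H = -18 (H = 2*(-9) = -18)
y(n) = -¾ (y(n) = -(-3 + 6)/4 = -¼*3 = -¾)
x = 0
t = -19 (t = -4 + (-18 - 1*(-3)) = -4 + (-18 + 3) = -4 - 15 = -19)
t*(x + y(-9)) = -19*(0 - ¾) = -19*(-¾) = 57/4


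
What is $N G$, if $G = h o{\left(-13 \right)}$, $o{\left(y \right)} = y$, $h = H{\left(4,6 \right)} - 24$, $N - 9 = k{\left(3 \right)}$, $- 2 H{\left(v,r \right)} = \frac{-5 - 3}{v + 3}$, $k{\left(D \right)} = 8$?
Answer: $\frac{36244}{7} \approx 5177.7$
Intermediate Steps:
$H{\left(v,r \right)} = \frac{4}{3 + v}$ ($H{\left(v,r \right)} = - \frac{\left(-5 - 3\right) \frac{1}{v + 3}}{2} = - \frac{\left(-8\right) \frac{1}{3 + v}}{2} = \frac{4}{3 + v}$)
$N = 17$ ($N = 9 + 8 = 17$)
$h = - \frac{164}{7}$ ($h = \frac{4}{3 + 4} - 24 = \frac{4}{7} - 24 = - \frac{164}{7} \approx -23.429$)
$G = \frac{2132}{7}$ ($G = \left(- \frac{164}{7}\right) \left(-13\right) = \frac{2132}{7} \approx 304.57$)
$N G = 17 \cdot \frac{2132}{7} = \frac{36244}{7}$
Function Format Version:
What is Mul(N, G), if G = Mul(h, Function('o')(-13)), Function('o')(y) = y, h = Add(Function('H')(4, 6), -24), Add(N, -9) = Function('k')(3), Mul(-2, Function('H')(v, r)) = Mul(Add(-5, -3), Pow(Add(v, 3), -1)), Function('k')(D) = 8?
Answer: Rational(36244, 7) ≈ 5177.7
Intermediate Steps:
Function('H')(v, r) = Mul(4, Pow(Add(3, v), -1)) (Function('H')(v, r) = Mul(Rational(-1, 2), Mul(Add(-5, -3), Pow(Add(v, 3), -1))) = Mul(Rational(-1, 2), Mul(-8, Pow(Add(3, v), -1))) = Mul(4, Pow(Add(3, v), -1)))
N = 17 (N = Add(9, 8) = 17)
h = Rational(-164, 7) (h = Add(Mul(4, Pow(Add(3, 4), -1)), -24) = Add(Mul(4, Pow(7, -1)), -24) = Add(Mul(4, Rational(1, 7)), -24) = Add(Rational(4, 7), -24) = Rational(-164, 7) ≈ -23.429)
G = Rational(2132, 7) (G = Mul(Rational(-164, 7), -13) = Rational(2132, 7) ≈ 304.57)
Mul(N, G) = Mul(17, Rational(2132, 7)) = Rational(36244, 7)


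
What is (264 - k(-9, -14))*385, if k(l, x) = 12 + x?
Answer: 102410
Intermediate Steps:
(264 - k(-9, -14))*385 = (264 - (12 - 14))*385 = (264 - 1*(-2))*385 = (264 + 2)*385 = 266*385 = 102410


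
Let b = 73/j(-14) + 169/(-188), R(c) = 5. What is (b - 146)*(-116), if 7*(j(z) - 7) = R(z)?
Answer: 20231125/1269 ≈ 15943.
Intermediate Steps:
j(z) = 54/7 (j(z) = 7 + (⅐)*5 = 7 + 5/7 = 54/7)
b = 43471/5076 (b = 73/(54/7) + 169/(-188) = 73*(7/54) + 169*(-1/188) = 511/54 - 169/188 = 43471/5076 ≈ 8.5640)
(b - 146)*(-116) = (43471/5076 - 146)*(-116) = -697625/5076*(-116) = 20231125/1269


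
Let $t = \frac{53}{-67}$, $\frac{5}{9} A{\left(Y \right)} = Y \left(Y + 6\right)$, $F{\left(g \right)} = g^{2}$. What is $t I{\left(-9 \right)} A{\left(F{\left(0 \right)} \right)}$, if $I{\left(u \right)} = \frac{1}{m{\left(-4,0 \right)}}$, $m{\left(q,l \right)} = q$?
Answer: $0$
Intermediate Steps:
$A{\left(Y \right)} = \frac{9 Y \left(6 + Y\right)}{5}$ ($A{\left(Y \right)} = \frac{9 Y \left(Y + 6\right)}{5} = \frac{9 Y \left(6 + Y\right)}{5}$)
$t = - \frac{53}{67}$ ($t = 53 \left(- \frac{1}{67}\right) = - \frac{53}{67} \approx -0.79105$)
$I{\left(u \right)} = - \frac{1}{4}$ ($I{\left(u \right)} = \frac{1}{-4} = - \frac{1}{4}$)
$t I{\left(-9 \right)} A{\left(F{\left(0 \right)} \right)} = \left(- \frac{53}{67}\right) \left(- \frac{1}{4}\right) \frac{9 \cdot 0^{2} \left(6 + 0^{2}\right)}{5} = \frac{53 \cdot \frac{9}{5} \cdot 0 \left(6 + 0\right)}{268} = \frac{53 \cdot \frac{9}{5} \cdot 0 \cdot 6}{268} = \frac{53}{268} \cdot 0 = 0$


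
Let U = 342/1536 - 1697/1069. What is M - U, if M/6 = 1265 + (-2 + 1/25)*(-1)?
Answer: 52017538691/6841600 ≈ 7603.1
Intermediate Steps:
U = -373499/273664 (U = 342*(1/1536) - 1697*1/1069 = 57/256 - 1697/1069 = -373499/273664 ≈ -1.3648)
M = 190044/25 (M = 6*(1265 + (-2 + 1/25)*(-1)) = 6*(1265 - 49/25*(-1)) = 6*(1265 + 49/25) = 6*(31674/25) = 190044/25 ≈ 7601.8)
M - U = 190044/25 - 1*(-373499/273664) = 190044/25 + 373499/273664 = 52017538691/6841600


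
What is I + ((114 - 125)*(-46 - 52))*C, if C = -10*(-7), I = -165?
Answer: 75295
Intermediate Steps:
C = 70
I + ((114 - 125)*(-46 - 52))*C = -165 + ((114 - 125)*(-46 - 52))*70 = -165 - 11*(-98)*70 = -165 + 1078*70 = -165 + 75460 = 75295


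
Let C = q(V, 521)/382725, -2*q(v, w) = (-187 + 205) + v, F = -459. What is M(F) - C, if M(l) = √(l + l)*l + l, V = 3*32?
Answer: -58556906/127575 - 1377*I*√102 ≈ -459.0 - 13907.0*I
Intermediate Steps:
V = 96
q(v, w) = -9 - v/2 (q(v, w) = -((-187 + 205) + v)/2 = -(18 + v)/2 = -9 - v/2)
M(l) = l + √2*l^(3/2) (M(l) = √(2*l)*l + l = (√2*√l)*l + l = √2*l^(3/2) + l = l + √2*l^(3/2))
C = -19/127575 (C = (-9 - ½*96)/382725 = (-9 - 48)*(1/382725) = -57*1/382725 = -19/127575 ≈ -0.00014893)
M(F) - C = (-459 + √2*(-459)^(3/2)) - 1*(-19/127575) = (-459 + √2*(-1377*I*√51)) + 19/127575 = (-459 - 1377*I*√102) + 19/127575 = -58556906/127575 - 1377*I*√102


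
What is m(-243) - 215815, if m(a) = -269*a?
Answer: -150448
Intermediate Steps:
m(-243) - 215815 = -269*(-243) - 215815 = 65367 - 215815 = -150448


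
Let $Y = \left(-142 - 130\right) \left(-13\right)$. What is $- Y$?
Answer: $-3536$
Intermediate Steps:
$Y = 3536$ ($Y = \left(-272\right) \left(-13\right) = 3536$)
$- Y = \left(-1\right) 3536 = -3536$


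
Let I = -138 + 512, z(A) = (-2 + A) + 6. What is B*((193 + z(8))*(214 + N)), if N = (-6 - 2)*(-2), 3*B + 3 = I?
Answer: 17492650/3 ≈ 5.8309e+6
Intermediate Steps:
z(A) = 4 + A
I = 374
B = 371/3 (B = -1 + (⅓)*374 = -1 + 374/3 = 371/3 ≈ 123.67)
N = 16 (N = -8*(-2) = 16)
B*((193 + z(8))*(214 + N)) = 371*((193 + (4 + 8))*(214 + 16))/3 = 371*((193 + 12)*230)/3 = 371*(205*230)/3 = (371/3)*47150 = 17492650/3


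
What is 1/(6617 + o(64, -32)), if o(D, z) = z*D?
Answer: 1/4569 ≈ 0.00021887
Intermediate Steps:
o(D, z) = D*z
1/(6617 + o(64, -32)) = 1/(6617 + 64*(-32)) = 1/(6617 - 2048) = 1/4569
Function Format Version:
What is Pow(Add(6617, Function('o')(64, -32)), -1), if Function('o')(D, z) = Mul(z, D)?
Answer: Rational(1, 4569) ≈ 0.00021887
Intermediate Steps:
Function('o')(D, z) = Mul(D, z)
Pow(Add(6617, Function('o')(64, -32)), -1) = Pow(Add(6617, Mul(64, -32)), -1) = Pow(Add(6617, -2048), -1) = Pow(4569, -1) = Rational(1, 4569)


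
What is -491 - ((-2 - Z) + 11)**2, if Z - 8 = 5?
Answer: -507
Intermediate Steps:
Z = 13 (Z = 8 + 5 = 13)
-491 - ((-2 - Z) + 11)**2 = -491 - ((-2 - 1*13) + 11)**2 = -491 - ((-2 - 13) + 11)**2 = -491 - (-15 + 11)**2 = -491 - 1*(-4)**2 = -491 - 1*16 = -491 - 16 = -507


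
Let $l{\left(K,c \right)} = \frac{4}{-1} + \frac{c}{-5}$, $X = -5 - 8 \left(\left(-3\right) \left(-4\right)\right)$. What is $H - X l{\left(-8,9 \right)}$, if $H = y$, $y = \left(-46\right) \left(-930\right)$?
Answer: $\frac{210971}{5} \approx 42194.0$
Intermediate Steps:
$X = -101$ ($X = -5 - 96 = -101$)
$y = 42780$
$H = 42780$
$l{\left(K,c \right)} = -4 - \frac{c}{5}$ ($l{\left(K,c \right)} = 4 \left(-1\right) + c \left(- \frac{1}{5}\right) = -4 - \frac{c}{5}$)
$H - X l{\left(-8,9 \right)} = 42780 - - 101 \left(-4 - \frac{9}{5}\right) = 42780 - \left(-101\right) \left(- \frac{29}{5}\right) = 42780 - \frac{2929}{5} = \frac{210971}{5}$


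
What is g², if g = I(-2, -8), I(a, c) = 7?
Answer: 49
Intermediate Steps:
g = 7
g² = 7² = 49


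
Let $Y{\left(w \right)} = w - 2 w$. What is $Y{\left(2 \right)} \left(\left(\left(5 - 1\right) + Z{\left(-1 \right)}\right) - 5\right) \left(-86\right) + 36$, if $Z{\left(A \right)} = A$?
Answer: $-308$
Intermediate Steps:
$Y{\left(w \right)} = - w$
$Y{\left(2 \right)} \left(\left(\left(5 - 1\right) + Z{\left(-1 \right)}\right) - 5\right) \left(-86\right) + 36 = \left(-1\right) 2 \left(\left(\left(5 - 1\right) - 1\right) - 5\right) \left(-86\right) + 36 = - 2 \left(\left(4 - 1\right) - 5\right) \left(-86\right) + 36 = - 2 \left(3 - 5\right) \left(-86\right) + 36 = \left(-2\right) \left(-2\right) \left(-86\right) + 36 = 4 \left(-86\right) + 36 = -344 + 36 = -308$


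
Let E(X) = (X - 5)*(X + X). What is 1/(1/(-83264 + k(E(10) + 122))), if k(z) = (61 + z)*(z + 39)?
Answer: -9401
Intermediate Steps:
E(X) = 2*X*(-5 + X) (E(X) = (-5 + X)*(2*X) = 2*X*(-5 + X))
k(z) = (39 + z)*(61 + z) (k(z) = (61 + z)*(39 + z) = (39 + z)*(61 + z))
1/(1/(-83264 + k(E(10) + 122))) = 1/(1/(-83264 + (2379 + (2*10*(-5 + 10) + 122)² + 100*(2*10*(-5 + 10) + 122)))) = 1/(1/(-83264 + (2379 + (2*10*5 + 122)² + 100*(2*10*5 + 122)))) = 1/(1/(-83264 + (2379 + (100 + 122)² + 100*(100 + 122)))) = 1/(1/(-83264 + (2379 + 222² + 100*222))) = 1/(1/(-83264 + (2379 + 49284 + 22200))) = 1/(1/(-83264 + 73863)) = 1/(1/(-9401)) = 1/(-1/9401) = -9401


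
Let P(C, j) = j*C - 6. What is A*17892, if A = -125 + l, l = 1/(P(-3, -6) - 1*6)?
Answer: -2233518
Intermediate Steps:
P(C, j) = -6 + C*j (P(C, j) = C*j - 6 = -6 + C*j)
l = ⅙ (l = 1/((-6 - 3*(-6)) - 1*6) = 1/((-6 + 18) - 6) = 1/(12 - 6) = 1/6 = ⅙ ≈ 0.16667)
A = -749/6 (A = -125 + ⅙ = -749/6 ≈ -124.83)
A*17892 = -749/6*17892 = -2233518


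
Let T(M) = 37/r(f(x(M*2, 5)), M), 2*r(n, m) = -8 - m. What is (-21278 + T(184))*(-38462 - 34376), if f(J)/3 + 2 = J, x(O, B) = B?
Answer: 74394001775/48 ≈ 1.5499e+9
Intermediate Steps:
f(J) = -6 + 3*J
r(n, m) = -4 - m/2 (r(n, m) = (-8 - m)/2 = -4 - m/2)
T(M) = 37/(-4 - M/2)
(-21278 + T(184))*(-38462 - 34376) = (-21278 - 74/(8 + 184))*(-38462 - 34376) = (-21278 - 74/192)*(-72838) = (-21278 - 74*1/192)*(-72838) = (-21278 - 37/96)*(-72838) = -2042725/96*(-72838) = 74394001775/48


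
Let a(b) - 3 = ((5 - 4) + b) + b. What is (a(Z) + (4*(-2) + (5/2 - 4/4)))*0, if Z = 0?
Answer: 0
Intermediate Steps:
a(b) = 4 + 2*b (a(b) = 3 + (((5 - 4) + b) + b) = 3 + ((1 + b) + b) = 3 + (1 + 2*b) = 4 + 2*b)
(a(Z) + (4*(-2) + (5/2 - 4/4)))*0 = ((4 + 2*0) + (4*(-2) + (5/2 - 4/4)))*0 = ((4 + 0) + (-8 + (5*(1/2) - 4*1/4)))*0 = (4 + (-8 + (5/2 - 1)))*0 = (4 + (-8 + 3/2))*0 = (4 - 13/2)*0 = -5/2*0 = 0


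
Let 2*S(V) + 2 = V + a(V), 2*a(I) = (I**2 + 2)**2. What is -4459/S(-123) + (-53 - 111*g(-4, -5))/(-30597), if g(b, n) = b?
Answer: -30021323431/2335029545289 ≈ -0.012857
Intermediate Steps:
a(I) = (2 + I**2)**2/2 (a(I) = (I**2 + 2)**2/2 = (2 + I**2)**2/2)
S(V) = -1 + V/2 + (2 + V**2)**2/4 (S(V) = -1 + (V + (2 + V**2)**2/2)/2 = -1 + (V/2 + (2 + V**2)**2/4) = -1 + V/2 + (2 + V**2)**2/4)
-4459/S(-123) + (-53 - 111*g(-4, -5))/(-30597) = -4459*(-4/(123*(2 + (-123)**3 + 4*(-123)))) + (-53 - 111*(-4))/(-30597) = -4459*(-4/(123*(2 - 1860867 - 492))) + (-53 + 444)*(-1/30597) = -4459/((1/4)*(-123)*(-1861357)) + 391*(-1/30597) = -4459/228946911/4 - 391/30597 = -4459*4/228946911 - 391/30597 = -17836/228946911 - 391/30597 = -30021323431/2335029545289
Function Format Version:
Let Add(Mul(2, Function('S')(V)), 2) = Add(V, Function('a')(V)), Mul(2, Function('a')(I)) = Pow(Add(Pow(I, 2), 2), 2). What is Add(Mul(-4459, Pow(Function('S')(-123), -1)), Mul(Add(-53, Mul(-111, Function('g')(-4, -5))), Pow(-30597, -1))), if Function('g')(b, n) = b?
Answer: Rational(-30021323431, 2335029545289) ≈ -0.012857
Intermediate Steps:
Function('a')(I) = Mul(Rational(1, 2), Pow(Add(2, Pow(I, 2)), 2)) (Function('a')(I) = Mul(Rational(1, 2), Pow(Add(Pow(I, 2), 2), 2)) = Mul(Rational(1, 2), Pow(Add(2, Pow(I, 2)), 2)))
Function('S')(V) = Add(-1, Mul(Rational(1, 2), V), Mul(Rational(1, 4), Pow(Add(2, Pow(V, 2)), 2))) (Function('S')(V) = Add(-1, Mul(Rational(1, 2), Add(V, Mul(Rational(1, 2), Pow(Add(2, Pow(V, 2)), 2))))) = Add(-1, Add(Mul(Rational(1, 2), V), Mul(Rational(1, 4), Pow(Add(2, Pow(V, 2)), 2)))) = Add(-1, Mul(Rational(1, 2), V), Mul(Rational(1, 4), Pow(Add(2, Pow(V, 2)), 2))))
Add(Mul(-4459, Pow(Function('S')(-123), -1)), Mul(Add(-53, Mul(-111, Function('g')(-4, -5))), Pow(-30597, -1))) = Add(Mul(-4459, Pow(Mul(Rational(1, 4), -123, Add(2, Pow(-123, 3), Mul(4, -123))), -1)), Mul(Add(-53, Mul(-111, -4)), Pow(-30597, -1))) = Add(Mul(-4459, Pow(Mul(Rational(1, 4), -123, Add(2, -1860867, -492)), -1)), Mul(Add(-53, 444), Rational(-1, 30597))) = Add(Mul(-4459, Pow(Mul(Rational(1, 4), -123, -1861357), -1)), Mul(391, Rational(-1, 30597))) = Add(Mul(-4459, Pow(Rational(228946911, 4), -1)), Rational(-391, 30597)) = Add(Mul(-4459, Rational(4, 228946911)), Rational(-391, 30597)) = Add(Rational(-17836, 228946911), Rational(-391, 30597)) = Rational(-30021323431, 2335029545289)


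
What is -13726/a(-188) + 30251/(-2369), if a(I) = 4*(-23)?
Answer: 646387/4738 ≈ 136.43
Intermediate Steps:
a(I) = -92
-13726/a(-188) + 30251/(-2369) = -13726/(-92) + 30251/(-2369) = -13726*(-1/92) + 30251*(-1/2369) = 6863/46 - 30251/2369 = 646387/4738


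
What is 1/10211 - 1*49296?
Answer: -503361455/10211 ≈ -49296.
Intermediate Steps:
1/10211 - 1*49296 = 1/10211 - 49296 = -503361455/10211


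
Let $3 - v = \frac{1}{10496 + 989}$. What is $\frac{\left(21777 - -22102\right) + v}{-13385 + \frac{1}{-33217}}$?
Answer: $- \frac{5580287357291}{1702113545270} \approx -3.2784$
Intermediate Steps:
$v = \frac{34454}{11485}$ ($v = 3 - \frac{1}{10496 + 989} = 3 - \frac{1}{11485} = \frac{34454}{11485} \approx 2.9999$)
$\frac{\left(21777 - -22102\right) + v}{-13385 + \frac{1}{-33217}} = \frac{\left(21777 - -22102\right) + \frac{34454}{11485}}{-13385 + \frac{1}{-33217}} = \frac{\left(21777 + 22102\right) + \frac{34454}{11485}}{-13385 - \frac{1}{33217}} = \frac{43879 + \frac{34454}{11485}}{- \frac{444609546}{33217}} = \frac{503984769}{11485} \left(- \frac{33217}{444609546}\right) = - \frac{5580287357291}{1702113545270}$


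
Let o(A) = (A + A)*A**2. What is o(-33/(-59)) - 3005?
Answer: -617092021/205379 ≈ -3004.6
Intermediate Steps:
o(A) = 2*A**3 (o(A) = (2*A)*A**2 = 2*A**3)
o(-33/(-59)) - 3005 = 2*(-33/(-59))**3 - 3005 = 2*(-33*(-1/59))**3 - 3005 = 2*(33/59)**3 - 3005 = 2*(35937/205379) - 3005 = 71874/205379 - 3005 = -617092021/205379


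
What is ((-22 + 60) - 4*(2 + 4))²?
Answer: 196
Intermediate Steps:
((-22 + 60) - 4*(2 + 4))² = (38 - 4*6)² = (38 - 24)² = 14² = 196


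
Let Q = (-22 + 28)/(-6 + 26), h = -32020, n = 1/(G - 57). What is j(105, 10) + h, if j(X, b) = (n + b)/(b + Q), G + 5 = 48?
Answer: -23085725/721 ≈ -32019.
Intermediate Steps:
G = 43 (G = -5 + 48 = 43)
n = -1/14 (n = 1/(43 - 57) = 1/(-14) = -1/14 ≈ -0.071429)
Q = 3/10 (Q = 6/20 = 6*(1/20) = 3/10 ≈ 0.30000)
j(X, b) = (-1/14 + b)/(3/10 + b) (j(X, b) = (-1/14 + b)/(b + 3/10) = (-1/14 + b)/(3/10 + b))
j(105, 10) + h = 5*(-1 + 14*10)/(7*(3 + 10*10)) - 32020 = 5*(-1 + 140)/(7*(3 + 100)) - 32020 = (5/7)*139/103 - 32020 = (5/7)*(1/103)*139 - 32020 = 695/721 - 32020 = -23085725/721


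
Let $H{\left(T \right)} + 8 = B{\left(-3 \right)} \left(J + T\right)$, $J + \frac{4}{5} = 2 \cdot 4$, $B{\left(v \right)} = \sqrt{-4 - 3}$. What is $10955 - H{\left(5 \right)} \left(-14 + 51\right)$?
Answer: $11251 - \frac{2257 i \sqrt{7}}{5} \approx 11251.0 - 1194.3 i$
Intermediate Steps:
$B{\left(v \right)} = i \sqrt{7}$ ($B{\left(v \right)} = \sqrt{-7} = i \sqrt{7}$)
$J = \frac{36}{5}$ ($J = - \frac{4}{5} + 2 \cdot 4 = - \frac{4}{5} + 8 = \frac{36}{5} \approx 7.2$)
$H{\left(T \right)} = -8 + i \sqrt{7} \left(\frac{36}{5} + T\right)$
$10955 - H{\left(5 \right)} \left(-14 + 51\right) = 10955 - \left(-8 + \frac{36 i \sqrt{7}}{5} + i 5 \sqrt{7}\right) \left(-14 + 51\right) = 10955 - \left(-8 + \frac{36 i \sqrt{7}}{5} + 5 i \sqrt{7}\right) 37 = 10955 - \left(-8 + \frac{61 i \sqrt{7}}{5}\right) 37 = 10955 - \left(-296 + \frac{2257 i \sqrt{7}}{5}\right) = 10955 + \left(296 - \frac{2257 i \sqrt{7}}{5}\right) = 11251 - \frac{2257 i \sqrt{7}}{5}$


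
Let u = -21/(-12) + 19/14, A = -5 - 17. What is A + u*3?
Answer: -355/28 ≈ -12.679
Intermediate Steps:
A = -22
u = 87/28 (u = -21*(-1/12) + 19*(1/14) = 7/4 + 19/14 = 87/28 ≈ 3.1071)
A + u*3 = -22 + (87/28)*3 = -22 + 261/28 = -355/28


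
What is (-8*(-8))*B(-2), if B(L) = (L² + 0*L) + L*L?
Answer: 512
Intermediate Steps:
B(L) = 2*L² (B(L) = (L² + 0) + L² = L² + L² = 2*L²)
(-8*(-8))*B(-2) = (-8*(-8))*(2*(-2)²) = 64*(2*4) = 64*8 = 512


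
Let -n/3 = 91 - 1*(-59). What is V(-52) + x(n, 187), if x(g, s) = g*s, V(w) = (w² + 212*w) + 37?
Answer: -92433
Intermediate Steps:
n = -450 (n = -3*(91 - 1*(-59)) = -3*(91 + 59) = -3*150 = -450)
V(w) = 37 + w² + 212*w
V(-52) + x(n, 187) = (37 + (-52)² + 212*(-52)) - 450*187 = (37 + 2704 - 11024) - 84150 = -8283 - 84150 = -92433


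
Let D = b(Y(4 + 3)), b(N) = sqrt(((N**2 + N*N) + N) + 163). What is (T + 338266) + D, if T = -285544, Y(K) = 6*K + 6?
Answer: 52722 + sqrt(4819) ≈ 52791.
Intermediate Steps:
Y(K) = 6 + 6*K
b(N) = sqrt(163 + N + 2*N**2) (b(N) = sqrt(((N**2 + N**2) + N) + 163) = sqrt((2*N**2 + N) + 163) = sqrt((N + 2*N**2) + 163) = sqrt(163 + N + 2*N**2))
D = sqrt(4819) (D = sqrt(163 + (6 + 6*(4 + 3)) + 2*(6 + 6*(4 + 3))**2) = sqrt(163 + (6 + 6*7) + 2*(6 + 6*7)**2) = sqrt(163 + (6 + 42) + 2*(6 + 42)**2) = sqrt(163 + 48 + 2*48**2) = sqrt(163 + 48 + 2*2304) = sqrt(163 + 48 + 4608) = sqrt(4819) ≈ 69.419)
(T + 338266) + D = (-285544 + 338266) + sqrt(4819) = 52722 + sqrt(4819)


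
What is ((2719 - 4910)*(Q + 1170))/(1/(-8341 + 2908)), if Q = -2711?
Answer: -18343606323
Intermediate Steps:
((2719 - 4910)*(Q + 1170))/(1/(-8341 + 2908)) = ((2719 - 4910)*(-2711 + 1170))/(1/(-8341 + 2908)) = (-2191*(-1541))/(1/(-5433)) = 3376331/(-1/5433) = 3376331*(-5433) = -18343606323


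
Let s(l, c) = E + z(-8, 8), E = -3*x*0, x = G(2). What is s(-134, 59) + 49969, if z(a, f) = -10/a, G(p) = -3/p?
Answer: 199881/4 ≈ 49970.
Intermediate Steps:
x = -3/2 ≈ -1.5000
E = 0 (E = -3*(-3/2)*0 = (9/2)*0 = 0)
s(l, c) = 5/4 (s(l, c) = 0 - 10/(-8) = 0 - 10*(-⅛) = 0 + 5/4 = 5/4)
s(-134, 59) + 49969 = 5/4 + 49969 = 199881/4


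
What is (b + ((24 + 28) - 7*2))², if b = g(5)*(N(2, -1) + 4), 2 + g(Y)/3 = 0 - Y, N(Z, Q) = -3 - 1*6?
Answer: 20449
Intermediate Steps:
N(Z, Q) = -9 (N(Z, Q) = -3 - 6 = -9)
g(Y) = -6 - 3*Y (g(Y) = -6 + 3*(0 - Y) = -6 + 3*(-Y) = -6 - 3*Y)
b = 105 (b = (-6 - 3*5)*(-9 + 4) = (-6 - 15)*(-5) = -21*(-5) = 105)
(b + ((24 + 28) - 7*2))² = (105 + ((24 + 28) - 7*2))² = (105 + (52 - 14))² = (105 + 38)² = 143² = 20449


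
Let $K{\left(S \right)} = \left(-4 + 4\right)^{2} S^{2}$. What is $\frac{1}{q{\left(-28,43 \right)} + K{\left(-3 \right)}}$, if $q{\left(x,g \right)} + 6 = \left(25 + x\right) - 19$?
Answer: $- \frac{1}{28} \approx -0.035714$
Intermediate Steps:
$K{\left(S \right)} = 0$ ($K{\left(S \right)} = 0^{2} S^{2} = 0 S^{2} = 0$)
$q{\left(x,g \right)} = x$ ($q{\left(x,g \right)} = -6 + \left(\left(25 + x\right) - 19\right) = -6 + \left(6 + x\right) = x$)
$\frac{1}{q{\left(-28,43 \right)} + K{\left(-3 \right)}} = \frac{1}{-28 + 0} = \frac{1}{-28} = - \frac{1}{28}$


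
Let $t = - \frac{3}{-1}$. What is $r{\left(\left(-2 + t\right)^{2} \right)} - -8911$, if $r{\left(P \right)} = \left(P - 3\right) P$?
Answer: $8909$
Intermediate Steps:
$t = 3$ ($t = \left(-3\right) \left(-1\right) = 3$)
$r{\left(P \right)} = P \left(-3 + P\right)$ ($r{\left(P \right)} = \left(-3 + P\right) P = P \left(-3 + P\right)$)
$r{\left(\left(-2 + t\right)^{2} \right)} - -8911 = \left(-2 + 3\right)^{2} \left(-3 + \left(-2 + 3\right)^{2}\right) - -8911 = 1^{2} \left(-3 + 1^{2}\right) + 8911 = 1 \left(-3 + 1\right) + 8911 = 1 \left(-2\right) + 8911 = -2 + 8911 = 8909$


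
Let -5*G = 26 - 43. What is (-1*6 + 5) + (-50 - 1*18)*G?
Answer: -1161/5 ≈ -232.20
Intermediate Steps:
G = 17/5 (G = -(26 - 43)/5 = -⅕*(-17) = 17/5 ≈ 3.4000)
(-1*6 + 5) + (-50 - 1*18)*G = (-1*6 + 5) + (-50 - 1*18)*(17/5) = (-6 + 5) + (-50 - 18)*(17/5) = -1 - 68*17/5 = -1 - 1156/5 = -1161/5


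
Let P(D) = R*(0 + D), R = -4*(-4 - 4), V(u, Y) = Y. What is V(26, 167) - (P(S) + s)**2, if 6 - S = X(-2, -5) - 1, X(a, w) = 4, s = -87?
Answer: 86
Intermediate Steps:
R = 32 (R = -4*(-8) = 32)
S = 3 (S = 6 - (4 - 1) = 6 - 1*3 = 6 - 3 = 3)
P(D) = 32*D (P(D) = 32*(0 + D) = 32*D)
V(26, 167) - (P(S) + s)**2 = 167 - (32*3 - 87)**2 = 167 - (96 - 87)**2 = 167 - 1*9**2 = 167 - 1*81 = 167 - 81 = 86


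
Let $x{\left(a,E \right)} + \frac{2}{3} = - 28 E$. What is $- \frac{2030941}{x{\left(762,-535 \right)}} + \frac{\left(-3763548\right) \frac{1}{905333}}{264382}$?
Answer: $- \frac{729170098712434281}{5378039390909614} \approx -135.58$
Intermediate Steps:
$x{\left(a,E \right)} = - \frac{2}{3} - 28 E$
$- \frac{2030941}{x{\left(762,-535 \right)}} + \frac{\left(-3763548\right) \frac{1}{905333}}{264382} = - \frac{2030941}{- \frac{2}{3} - -14980} + \frac{\left(-3763548\right) \frac{1}{905333}}{264382} = - \frac{2030941}{- \frac{2}{3} + 14980} + \left(-3763548\right) \frac{1}{905333} \cdot \frac{1}{264382} = - \frac{2030941}{\frac{44938}{3}} - \frac{1881774}{119676874603} = \left(-2030941\right) \frac{3}{44938} - \frac{1881774}{119676874603} = - \frac{6092823}{44938} - \frac{1881774}{119676874603} = - \frac{729170098712434281}{5378039390909614}$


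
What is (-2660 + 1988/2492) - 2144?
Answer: -427485/89 ≈ -4803.2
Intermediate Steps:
(-2660 + 1988/2492) - 2144 = (-2660 + 1988*(1/2492)) - 2144 = (-2660 + 71/89) - 2144 = -236669/89 - 2144 = -427485/89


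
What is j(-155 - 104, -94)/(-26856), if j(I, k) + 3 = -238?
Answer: 241/26856 ≈ 0.0089738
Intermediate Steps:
j(I, k) = -241 (j(I, k) = -3 - 238 = -241)
j(-155 - 104, -94)/(-26856) = -241/(-26856) = -241*(-1/26856) = 241/26856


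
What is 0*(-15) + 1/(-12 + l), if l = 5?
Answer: -⅐ ≈ -0.14286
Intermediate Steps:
0*(-15) + 1/(-12 + l) = 0*(-15) + 1/(-12 + 5) = 0 + 1/(-7) = 0 - ⅐ = -⅐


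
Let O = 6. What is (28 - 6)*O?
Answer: 132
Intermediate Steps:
(28 - 6)*O = (28 - 6)*6 = 22*6 = 132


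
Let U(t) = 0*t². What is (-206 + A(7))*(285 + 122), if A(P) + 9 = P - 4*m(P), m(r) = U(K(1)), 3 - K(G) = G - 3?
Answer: -84656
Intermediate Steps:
K(G) = 6 - G (K(G) = 3 - (G - 3) = 3 - (-3 + G) = 3 + (3 - G) = 6 - G)
U(t) = 0
m(r) = 0
A(P) = -9 + P (A(P) = -9 + (P - 4*0) = -9 + (P + 0) = -9 + P)
(-206 + A(7))*(285 + 122) = (-206 + (-9 + 7))*(285 + 122) = (-206 - 2)*407 = -208*407 = -84656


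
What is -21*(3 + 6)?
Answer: -189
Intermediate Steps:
-21*(3 + 6) = -21*9 = -189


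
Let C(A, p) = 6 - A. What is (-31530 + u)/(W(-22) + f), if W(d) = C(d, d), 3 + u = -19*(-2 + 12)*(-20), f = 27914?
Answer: -27733/27942 ≈ -0.99252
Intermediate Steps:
u = 3797 (u = -3 - 19*(-2 + 12)*(-20) = -3 - 19*10*(-20) = -3 - 190*(-20) = -3 + 3800 = 3797)
W(d) = 6 - d
(-31530 + u)/(W(-22) + f) = (-31530 + 3797)/((6 - 1*(-22)) + 27914) = -27733/((6 + 22) + 27914) = -27733/(28 + 27914) = -27733/27942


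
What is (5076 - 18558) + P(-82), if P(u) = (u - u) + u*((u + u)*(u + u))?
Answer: -2218954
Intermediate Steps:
P(u) = 4*u**3 (P(u) = 0 + u*((2*u)*(2*u)) = 0 + u*(4*u**2) = 0 + 4*u**3 = 4*u**3)
(5076 - 18558) + P(-82) = (5076 - 18558) + 4*(-82)**3 = -13482 + 4*(-551368) = -13482 - 2205472 = -2218954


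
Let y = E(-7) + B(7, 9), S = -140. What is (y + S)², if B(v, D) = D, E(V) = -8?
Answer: 19321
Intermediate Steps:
y = 1 (y = -8 + 9 = 1)
(y + S)² = (1 - 140)² = (-139)² = 19321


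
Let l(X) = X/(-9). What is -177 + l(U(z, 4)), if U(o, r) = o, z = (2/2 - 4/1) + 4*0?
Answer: -530/3 ≈ -176.67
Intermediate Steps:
z = -3 (z = (2*(1/2) - 4*1) + 0 = (1 - 4) + 0 = -3 + 0 = -3)
l(X) = -X/9 (l(X) = X*(-1/9) = -X/9)
-177 + l(U(z, 4)) = -177 - 1/9*(-3) = -177 + 1/3 = -530/3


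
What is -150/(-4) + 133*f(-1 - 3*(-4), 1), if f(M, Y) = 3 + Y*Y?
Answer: 1139/2 ≈ 569.50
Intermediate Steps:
f(M, Y) = 3 + Y²
-150/(-4) + 133*f(-1 - 3*(-4), 1) = -150/(-4) + 133*(3 + 1²) = -150*(-¼) + 133*(3 + 1) = 75/2 + 133*4 = 75/2 + 532 = 1139/2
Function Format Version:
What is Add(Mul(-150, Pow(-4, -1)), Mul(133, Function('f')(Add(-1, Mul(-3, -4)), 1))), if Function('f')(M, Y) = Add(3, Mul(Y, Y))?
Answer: Rational(1139, 2) ≈ 569.50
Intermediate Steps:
Function('f')(M, Y) = Add(3, Pow(Y, 2))
Add(Mul(-150, Pow(-4, -1)), Mul(133, Function('f')(Add(-1, Mul(-3, -4)), 1))) = Add(Mul(-150, Pow(-4, -1)), Mul(133, Add(3, Pow(1, 2)))) = Add(Mul(-150, Rational(-1, 4)), Mul(133, Add(3, 1))) = Add(Rational(75, 2), Mul(133, 4)) = Add(Rational(75, 2), 532) = Rational(1139, 2)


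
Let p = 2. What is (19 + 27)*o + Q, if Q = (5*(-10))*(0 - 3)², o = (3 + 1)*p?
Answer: -82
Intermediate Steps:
o = 8 (o = (3 + 1)*2 = 4*2 = 8)
Q = -450 (Q = -50*(-3)² = -50*9 = -450)
(19 + 27)*o + Q = (19 + 27)*8 - 450 = 46*8 - 450 = 368 - 450 = -82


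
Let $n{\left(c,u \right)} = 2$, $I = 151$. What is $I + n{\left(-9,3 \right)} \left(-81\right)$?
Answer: $-11$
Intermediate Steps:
$I + n{\left(-9,3 \right)} \left(-81\right) = 151 + 2 \left(-81\right) = 151 - 162 = -11$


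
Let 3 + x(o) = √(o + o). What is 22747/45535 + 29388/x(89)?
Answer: 4018391983/7695415 + 29388*√178/169 ≈ 2842.2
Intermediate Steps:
x(o) = -3 + √2*√o (x(o) = -3 + √(o + o) = -3 + √(2*o) = -3 + √2*√o)
22747/45535 + 29388/x(89) = 22747/45535 + 29388/(-3 + √2*√89) = 22747*(1/45535) + 29388/(-3 + √178) = 22747/45535 + 29388/(-3 + √178)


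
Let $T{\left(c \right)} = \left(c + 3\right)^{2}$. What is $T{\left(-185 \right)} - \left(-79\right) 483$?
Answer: $71281$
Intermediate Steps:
$T{\left(c \right)} = \left(3 + c\right)^{2}$
$T{\left(-185 \right)} - \left(-79\right) 483 = \left(3 - 185\right)^{2} - \left(-79\right) 483 = \left(-182\right)^{2} - -38157 = 33124 + 38157 = 71281$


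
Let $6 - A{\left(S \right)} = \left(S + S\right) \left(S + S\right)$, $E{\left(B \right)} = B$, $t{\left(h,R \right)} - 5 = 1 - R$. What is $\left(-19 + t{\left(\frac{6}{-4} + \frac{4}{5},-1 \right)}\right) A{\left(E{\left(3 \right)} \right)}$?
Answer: $360$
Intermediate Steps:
$t{\left(h,R \right)} = 6 - R$ ($t{\left(h,R \right)} = 5 - \left(-1 + R\right) = 6 - R$)
$A{\left(S \right)} = 6 - 4 S^{2}$ ($A{\left(S \right)} = 6 - \left(S + S\right) \left(S + S\right) = 6 - 2 S 2 S = 6 - 4 S^{2}$)
$\left(-19 + t{\left(\frac{6}{-4} + \frac{4}{5},-1 \right)}\right) A{\left(E{\left(3 \right)} \right)} = \left(-19 + \left(6 - -1\right)\right) \left(6 - 4 \cdot 3^{2}\right) = \left(-19 + \left(6 + 1\right)\right) \left(6 - 36\right) = \left(-19 + 7\right) \left(6 - 36\right) = \left(-12\right) \left(-30\right) = 360$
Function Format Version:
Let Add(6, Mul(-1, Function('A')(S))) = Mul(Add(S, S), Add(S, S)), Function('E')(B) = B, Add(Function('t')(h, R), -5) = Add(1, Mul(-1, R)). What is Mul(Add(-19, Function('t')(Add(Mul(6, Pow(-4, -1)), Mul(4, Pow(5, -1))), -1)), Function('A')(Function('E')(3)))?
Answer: 360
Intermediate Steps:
Function('t')(h, R) = Add(6, Mul(-1, R)) (Function('t')(h, R) = Add(5, Add(1, Mul(-1, R))) = Add(6, Mul(-1, R)))
Function('A')(S) = Add(6, Mul(-4, Pow(S, 2))) (Function('A')(S) = Add(6, Mul(-1, Mul(Add(S, S), Add(S, S)))) = Add(6, Mul(-1, Mul(Mul(2, S), Mul(2, S)))) = Add(6, Mul(-1, Mul(4, Pow(S, 2)))) = Add(6, Mul(-4, Pow(S, 2))))
Mul(Add(-19, Function('t')(Add(Mul(6, Pow(-4, -1)), Mul(4, Pow(5, -1))), -1)), Function('A')(Function('E')(3))) = Mul(Add(-19, Add(6, Mul(-1, -1))), Add(6, Mul(-4, Pow(3, 2)))) = Mul(Add(-19, Add(6, 1)), Add(6, Mul(-4, 9))) = Mul(Add(-19, 7), Add(6, -36)) = Mul(-12, -30) = 360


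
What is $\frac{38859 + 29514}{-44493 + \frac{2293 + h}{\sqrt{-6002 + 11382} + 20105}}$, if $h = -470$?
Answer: $- \frac{614819762966687805}{400086583370499872} + \frac{124643979 \sqrt{1345}}{400086583370499872} \approx -1.5367$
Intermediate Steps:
$\frac{38859 + 29514}{-44493 + \frac{2293 + h}{\sqrt{-6002 + 11382} + 20105}} = \frac{38859 + 29514}{-44493 + \frac{2293 - 470}{\sqrt{-6002 + 11382} + 20105}} = \frac{68373}{-44493 + \frac{1823}{\sqrt{5380} + 20105}} = \frac{68373}{-44493 + \frac{1823}{2 \sqrt{1345} + 20105}} = \frac{68373}{-44493 + \frac{1823}{20105 + 2 \sqrt{1345}}}$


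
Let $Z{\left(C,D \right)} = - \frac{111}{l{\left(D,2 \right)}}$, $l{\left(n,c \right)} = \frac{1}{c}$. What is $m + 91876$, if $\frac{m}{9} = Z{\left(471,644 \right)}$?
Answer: $89878$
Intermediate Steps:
$Z{\left(C,D \right)} = -222$ ($Z{\left(C,D \right)} = - \frac{111}{\frac{1}{2}} = - 111 \frac{1}{\frac{1}{2}} = \left(-111\right) 2 = -222$)
$m = -1998$ ($m = 9 \left(-222\right) = -1998$)
$m + 91876 = -1998 + 91876 = 89878$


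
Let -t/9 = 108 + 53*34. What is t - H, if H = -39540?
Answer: 22350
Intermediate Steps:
t = -17190 (t = -9*(108 + 53*34) = -9*(108 + 1802) = -9*1910 = -17190)
t - H = -17190 - 1*(-39540) = -17190 + 39540 = 22350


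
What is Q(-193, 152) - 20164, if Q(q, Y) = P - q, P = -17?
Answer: -19988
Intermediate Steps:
Q(q, Y) = -17 - q
Q(-193, 152) - 20164 = (-17 - 1*(-193)) - 20164 = (-17 + 193) - 20164 = 176 - 20164 = -19988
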